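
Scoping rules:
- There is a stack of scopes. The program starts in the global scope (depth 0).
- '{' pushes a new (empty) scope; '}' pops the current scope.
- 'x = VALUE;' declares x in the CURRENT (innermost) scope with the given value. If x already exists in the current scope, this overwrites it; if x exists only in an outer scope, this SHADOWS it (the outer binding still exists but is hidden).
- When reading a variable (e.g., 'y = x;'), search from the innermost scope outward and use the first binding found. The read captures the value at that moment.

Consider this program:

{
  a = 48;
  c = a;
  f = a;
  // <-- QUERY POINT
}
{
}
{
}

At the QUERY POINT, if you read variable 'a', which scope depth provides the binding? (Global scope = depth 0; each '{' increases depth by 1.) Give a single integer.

Answer: 1

Derivation:
Step 1: enter scope (depth=1)
Step 2: declare a=48 at depth 1
Step 3: declare c=(read a)=48 at depth 1
Step 4: declare f=(read a)=48 at depth 1
Visible at query point: a=48 c=48 f=48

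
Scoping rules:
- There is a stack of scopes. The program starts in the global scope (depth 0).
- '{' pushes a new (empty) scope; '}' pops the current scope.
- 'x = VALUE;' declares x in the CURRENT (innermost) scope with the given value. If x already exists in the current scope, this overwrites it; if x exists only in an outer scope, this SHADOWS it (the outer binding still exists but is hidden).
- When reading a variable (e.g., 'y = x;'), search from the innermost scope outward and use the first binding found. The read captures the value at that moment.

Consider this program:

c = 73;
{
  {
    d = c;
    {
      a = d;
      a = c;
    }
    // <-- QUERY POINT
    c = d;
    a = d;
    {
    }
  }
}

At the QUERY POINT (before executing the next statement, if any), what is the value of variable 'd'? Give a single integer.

Answer: 73

Derivation:
Step 1: declare c=73 at depth 0
Step 2: enter scope (depth=1)
Step 3: enter scope (depth=2)
Step 4: declare d=(read c)=73 at depth 2
Step 5: enter scope (depth=3)
Step 6: declare a=(read d)=73 at depth 3
Step 7: declare a=(read c)=73 at depth 3
Step 8: exit scope (depth=2)
Visible at query point: c=73 d=73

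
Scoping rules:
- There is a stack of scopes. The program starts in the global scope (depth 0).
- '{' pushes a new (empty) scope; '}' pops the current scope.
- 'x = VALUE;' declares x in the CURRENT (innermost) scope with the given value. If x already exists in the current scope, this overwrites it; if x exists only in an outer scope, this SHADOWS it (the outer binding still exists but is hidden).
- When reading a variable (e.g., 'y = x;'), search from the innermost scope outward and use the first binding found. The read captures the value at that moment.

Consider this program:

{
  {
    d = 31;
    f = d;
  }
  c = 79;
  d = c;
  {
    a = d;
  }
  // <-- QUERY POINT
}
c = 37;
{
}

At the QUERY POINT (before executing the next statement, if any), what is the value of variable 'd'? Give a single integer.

Step 1: enter scope (depth=1)
Step 2: enter scope (depth=2)
Step 3: declare d=31 at depth 2
Step 4: declare f=(read d)=31 at depth 2
Step 5: exit scope (depth=1)
Step 6: declare c=79 at depth 1
Step 7: declare d=(read c)=79 at depth 1
Step 8: enter scope (depth=2)
Step 9: declare a=(read d)=79 at depth 2
Step 10: exit scope (depth=1)
Visible at query point: c=79 d=79

Answer: 79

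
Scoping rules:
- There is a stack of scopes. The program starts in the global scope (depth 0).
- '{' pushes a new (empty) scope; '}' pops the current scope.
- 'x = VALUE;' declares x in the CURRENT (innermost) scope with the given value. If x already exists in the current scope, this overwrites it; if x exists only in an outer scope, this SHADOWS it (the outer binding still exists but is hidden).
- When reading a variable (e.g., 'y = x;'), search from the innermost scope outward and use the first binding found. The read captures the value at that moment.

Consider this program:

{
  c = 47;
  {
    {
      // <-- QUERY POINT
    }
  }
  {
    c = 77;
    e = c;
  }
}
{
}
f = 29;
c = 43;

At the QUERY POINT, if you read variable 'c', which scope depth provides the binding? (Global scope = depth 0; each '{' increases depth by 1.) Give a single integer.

Answer: 1

Derivation:
Step 1: enter scope (depth=1)
Step 2: declare c=47 at depth 1
Step 3: enter scope (depth=2)
Step 4: enter scope (depth=3)
Visible at query point: c=47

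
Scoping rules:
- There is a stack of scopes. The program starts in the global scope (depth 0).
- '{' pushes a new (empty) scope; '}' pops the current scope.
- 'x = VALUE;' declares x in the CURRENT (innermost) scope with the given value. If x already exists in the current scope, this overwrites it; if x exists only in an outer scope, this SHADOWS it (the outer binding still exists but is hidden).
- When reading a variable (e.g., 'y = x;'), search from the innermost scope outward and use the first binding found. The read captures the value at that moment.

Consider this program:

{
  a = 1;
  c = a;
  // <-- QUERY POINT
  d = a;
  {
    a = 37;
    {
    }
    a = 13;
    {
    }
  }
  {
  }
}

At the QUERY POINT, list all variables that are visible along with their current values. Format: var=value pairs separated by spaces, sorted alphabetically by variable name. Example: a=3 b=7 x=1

Answer: a=1 c=1

Derivation:
Step 1: enter scope (depth=1)
Step 2: declare a=1 at depth 1
Step 3: declare c=(read a)=1 at depth 1
Visible at query point: a=1 c=1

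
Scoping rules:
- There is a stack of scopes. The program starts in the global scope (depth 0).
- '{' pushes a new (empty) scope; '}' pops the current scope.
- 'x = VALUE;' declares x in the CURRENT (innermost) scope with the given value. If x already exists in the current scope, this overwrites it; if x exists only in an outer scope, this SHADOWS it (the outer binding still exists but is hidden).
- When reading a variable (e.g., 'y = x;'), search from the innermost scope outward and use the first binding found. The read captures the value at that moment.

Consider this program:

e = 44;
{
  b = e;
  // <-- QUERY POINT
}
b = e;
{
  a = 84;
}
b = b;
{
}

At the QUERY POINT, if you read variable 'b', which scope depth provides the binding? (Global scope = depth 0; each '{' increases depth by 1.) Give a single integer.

Answer: 1

Derivation:
Step 1: declare e=44 at depth 0
Step 2: enter scope (depth=1)
Step 3: declare b=(read e)=44 at depth 1
Visible at query point: b=44 e=44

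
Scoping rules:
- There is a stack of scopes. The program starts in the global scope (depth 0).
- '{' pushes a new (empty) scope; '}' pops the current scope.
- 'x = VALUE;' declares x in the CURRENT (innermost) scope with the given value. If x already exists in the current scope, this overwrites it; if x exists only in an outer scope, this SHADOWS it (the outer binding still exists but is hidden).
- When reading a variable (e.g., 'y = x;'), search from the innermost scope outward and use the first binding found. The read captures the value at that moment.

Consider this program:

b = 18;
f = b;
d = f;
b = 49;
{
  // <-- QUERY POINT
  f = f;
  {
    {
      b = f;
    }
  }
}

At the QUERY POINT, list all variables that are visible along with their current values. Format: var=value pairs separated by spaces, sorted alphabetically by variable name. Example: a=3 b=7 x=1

Step 1: declare b=18 at depth 0
Step 2: declare f=(read b)=18 at depth 0
Step 3: declare d=(read f)=18 at depth 0
Step 4: declare b=49 at depth 0
Step 5: enter scope (depth=1)
Visible at query point: b=49 d=18 f=18

Answer: b=49 d=18 f=18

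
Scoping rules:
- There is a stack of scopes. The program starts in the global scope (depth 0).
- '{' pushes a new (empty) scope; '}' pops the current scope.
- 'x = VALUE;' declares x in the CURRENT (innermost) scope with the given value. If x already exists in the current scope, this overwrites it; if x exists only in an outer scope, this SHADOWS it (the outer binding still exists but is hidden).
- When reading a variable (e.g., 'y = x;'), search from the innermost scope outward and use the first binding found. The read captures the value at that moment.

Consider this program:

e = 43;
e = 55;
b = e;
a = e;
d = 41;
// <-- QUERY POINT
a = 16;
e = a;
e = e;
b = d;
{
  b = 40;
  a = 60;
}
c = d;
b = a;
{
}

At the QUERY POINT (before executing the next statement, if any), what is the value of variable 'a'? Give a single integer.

Answer: 55

Derivation:
Step 1: declare e=43 at depth 0
Step 2: declare e=55 at depth 0
Step 3: declare b=(read e)=55 at depth 0
Step 4: declare a=(read e)=55 at depth 0
Step 5: declare d=41 at depth 0
Visible at query point: a=55 b=55 d=41 e=55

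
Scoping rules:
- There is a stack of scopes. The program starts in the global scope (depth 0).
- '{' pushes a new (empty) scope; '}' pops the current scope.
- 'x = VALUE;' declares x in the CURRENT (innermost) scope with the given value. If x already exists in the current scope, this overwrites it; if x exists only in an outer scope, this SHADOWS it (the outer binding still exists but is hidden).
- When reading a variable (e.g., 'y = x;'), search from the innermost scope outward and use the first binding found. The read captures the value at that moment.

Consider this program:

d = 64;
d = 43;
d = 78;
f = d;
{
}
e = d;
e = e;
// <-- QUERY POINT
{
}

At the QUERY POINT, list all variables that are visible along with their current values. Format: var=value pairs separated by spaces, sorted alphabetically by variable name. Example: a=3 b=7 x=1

Step 1: declare d=64 at depth 0
Step 2: declare d=43 at depth 0
Step 3: declare d=78 at depth 0
Step 4: declare f=(read d)=78 at depth 0
Step 5: enter scope (depth=1)
Step 6: exit scope (depth=0)
Step 7: declare e=(read d)=78 at depth 0
Step 8: declare e=(read e)=78 at depth 0
Visible at query point: d=78 e=78 f=78

Answer: d=78 e=78 f=78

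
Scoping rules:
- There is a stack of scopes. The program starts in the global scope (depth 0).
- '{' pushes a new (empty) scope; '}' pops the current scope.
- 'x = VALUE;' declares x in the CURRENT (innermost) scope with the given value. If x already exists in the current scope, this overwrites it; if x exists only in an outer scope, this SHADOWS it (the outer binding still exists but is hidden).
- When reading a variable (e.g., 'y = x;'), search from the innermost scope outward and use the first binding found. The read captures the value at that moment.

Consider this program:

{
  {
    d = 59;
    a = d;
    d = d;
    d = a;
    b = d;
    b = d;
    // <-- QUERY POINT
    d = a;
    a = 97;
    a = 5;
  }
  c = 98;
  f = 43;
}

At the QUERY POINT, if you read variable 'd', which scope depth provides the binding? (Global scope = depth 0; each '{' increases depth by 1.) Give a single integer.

Step 1: enter scope (depth=1)
Step 2: enter scope (depth=2)
Step 3: declare d=59 at depth 2
Step 4: declare a=(read d)=59 at depth 2
Step 5: declare d=(read d)=59 at depth 2
Step 6: declare d=(read a)=59 at depth 2
Step 7: declare b=(read d)=59 at depth 2
Step 8: declare b=(read d)=59 at depth 2
Visible at query point: a=59 b=59 d=59

Answer: 2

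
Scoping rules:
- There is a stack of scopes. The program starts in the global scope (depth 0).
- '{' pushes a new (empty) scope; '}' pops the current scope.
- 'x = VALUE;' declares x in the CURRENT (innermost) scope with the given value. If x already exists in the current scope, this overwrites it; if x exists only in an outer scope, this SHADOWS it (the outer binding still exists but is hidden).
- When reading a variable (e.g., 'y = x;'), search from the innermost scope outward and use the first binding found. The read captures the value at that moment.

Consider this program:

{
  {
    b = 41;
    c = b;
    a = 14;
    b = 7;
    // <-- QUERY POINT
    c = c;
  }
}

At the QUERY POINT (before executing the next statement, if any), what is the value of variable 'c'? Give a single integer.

Step 1: enter scope (depth=1)
Step 2: enter scope (depth=2)
Step 3: declare b=41 at depth 2
Step 4: declare c=(read b)=41 at depth 2
Step 5: declare a=14 at depth 2
Step 6: declare b=7 at depth 2
Visible at query point: a=14 b=7 c=41

Answer: 41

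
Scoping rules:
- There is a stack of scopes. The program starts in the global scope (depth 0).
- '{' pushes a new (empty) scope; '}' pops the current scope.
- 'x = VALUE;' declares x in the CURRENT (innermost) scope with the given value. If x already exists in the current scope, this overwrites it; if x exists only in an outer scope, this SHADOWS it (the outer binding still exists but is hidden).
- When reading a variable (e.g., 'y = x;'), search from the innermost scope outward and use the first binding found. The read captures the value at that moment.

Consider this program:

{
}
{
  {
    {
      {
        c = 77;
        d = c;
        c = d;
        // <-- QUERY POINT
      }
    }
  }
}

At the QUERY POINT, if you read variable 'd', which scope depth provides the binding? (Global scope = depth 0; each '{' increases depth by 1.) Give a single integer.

Step 1: enter scope (depth=1)
Step 2: exit scope (depth=0)
Step 3: enter scope (depth=1)
Step 4: enter scope (depth=2)
Step 5: enter scope (depth=3)
Step 6: enter scope (depth=4)
Step 7: declare c=77 at depth 4
Step 8: declare d=(read c)=77 at depth 4
Step 9: declare c=(read d)=77 at depth 4
Visible at query point: c=77 d=77

Answer: 4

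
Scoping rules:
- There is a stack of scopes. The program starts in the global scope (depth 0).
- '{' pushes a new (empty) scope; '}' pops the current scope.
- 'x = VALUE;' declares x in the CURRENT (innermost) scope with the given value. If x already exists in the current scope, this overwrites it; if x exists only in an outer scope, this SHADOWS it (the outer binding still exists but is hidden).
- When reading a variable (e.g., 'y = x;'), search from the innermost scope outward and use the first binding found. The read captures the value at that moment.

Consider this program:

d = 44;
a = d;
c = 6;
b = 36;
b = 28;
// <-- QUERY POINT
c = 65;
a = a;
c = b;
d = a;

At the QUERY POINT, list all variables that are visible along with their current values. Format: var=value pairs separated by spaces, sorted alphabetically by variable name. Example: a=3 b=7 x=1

Step 1: declare d=44 at depth 0
Step 2: declare a=(read d)=44 at depth 0
Step 3: declare c=6 at depth 0
Step 4: declare b=36 at depth 0
Step 5: declare b=28 at depth 0
Visible at query point: a=44 b=28 c=6 d=44

Answer: a=44 b=28 c=6 d=44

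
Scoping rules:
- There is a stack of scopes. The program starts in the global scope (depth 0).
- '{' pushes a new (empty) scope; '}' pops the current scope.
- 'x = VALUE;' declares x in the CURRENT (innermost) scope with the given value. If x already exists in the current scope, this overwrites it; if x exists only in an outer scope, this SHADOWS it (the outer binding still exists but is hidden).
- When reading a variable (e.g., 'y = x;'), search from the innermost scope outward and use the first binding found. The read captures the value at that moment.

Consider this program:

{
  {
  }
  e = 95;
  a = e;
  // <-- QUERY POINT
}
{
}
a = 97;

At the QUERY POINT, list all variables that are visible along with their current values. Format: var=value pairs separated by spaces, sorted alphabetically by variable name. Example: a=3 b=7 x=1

Step 1: enter scope (depth=1)
Step 2: enter scope (depth=2)
Step 3: exit scope (depth=1)
Step 4: declare e=95 at depth 1
Step 5: declare a=(read e)=95 at depth 1
Visible at query point: a=95 e=95

Answer: a=95 e=95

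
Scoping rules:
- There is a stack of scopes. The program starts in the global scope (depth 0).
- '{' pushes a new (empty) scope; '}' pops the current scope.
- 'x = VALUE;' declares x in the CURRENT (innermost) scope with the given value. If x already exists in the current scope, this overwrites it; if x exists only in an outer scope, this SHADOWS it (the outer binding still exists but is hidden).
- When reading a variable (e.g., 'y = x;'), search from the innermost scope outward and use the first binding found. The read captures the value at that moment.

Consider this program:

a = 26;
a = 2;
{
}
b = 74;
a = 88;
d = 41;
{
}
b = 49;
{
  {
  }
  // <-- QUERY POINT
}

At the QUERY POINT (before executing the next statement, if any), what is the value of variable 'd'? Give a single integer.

Step 1: declare a=26 at depth 0
Step 2: declare a=2 at depth 0
Step 3: enter scope (depth=1)
Step 4: exit scope (depth=0)
Step 5: declare b=74 at depth 0
Step 6: declare a=88 at depth 0
Step 7: declare d=41 at depth 0
Step 8: enter scope (depth=1)
Step 9: exit scope (depth=0)
Step 10: declare b=49 at depth 0
Step 11: enter scope (depth=1)
Step 12: enter scope (depth=2)
Step 13: exit scope (depth=1)
Visible at query point: a=88 b=49 d=41

Answer: 41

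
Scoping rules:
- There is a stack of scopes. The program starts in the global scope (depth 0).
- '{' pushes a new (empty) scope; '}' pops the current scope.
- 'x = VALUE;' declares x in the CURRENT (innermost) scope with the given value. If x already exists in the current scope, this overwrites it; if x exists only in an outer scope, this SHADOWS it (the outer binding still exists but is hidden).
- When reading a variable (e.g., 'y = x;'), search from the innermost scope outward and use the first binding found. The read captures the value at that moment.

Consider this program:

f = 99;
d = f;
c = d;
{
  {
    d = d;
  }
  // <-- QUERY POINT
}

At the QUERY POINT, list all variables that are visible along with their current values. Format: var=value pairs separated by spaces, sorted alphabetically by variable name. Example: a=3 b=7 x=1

Step 1: declare f=99 at depth 0
Step 2: declare d=(read f)=99 at depth 0
Step 3: declare c=(read d)=99 at depth 0
Step 4: enter scope (depth=1)
Step 5: enter scope (depth=2)
Step 6: declare d=(read d)=99 at depth 2
Step 7: exit scope (depth=1)
Visible at query point: c=99 d=99 f=99

Answer: c=99 d=99 f=99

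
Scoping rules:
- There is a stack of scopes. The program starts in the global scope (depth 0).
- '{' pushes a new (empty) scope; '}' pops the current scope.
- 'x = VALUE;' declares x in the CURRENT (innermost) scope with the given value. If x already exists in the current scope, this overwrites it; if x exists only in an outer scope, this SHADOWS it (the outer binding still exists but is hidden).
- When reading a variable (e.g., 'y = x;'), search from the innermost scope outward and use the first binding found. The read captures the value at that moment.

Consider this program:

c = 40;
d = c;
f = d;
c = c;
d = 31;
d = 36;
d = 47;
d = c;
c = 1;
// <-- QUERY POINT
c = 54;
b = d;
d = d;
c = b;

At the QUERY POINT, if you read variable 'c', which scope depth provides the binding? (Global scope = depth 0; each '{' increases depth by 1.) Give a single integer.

Step 1: declare c=40 at depth 0
Step 2: declare d=(read c)=40 at depth 0
Step 3: declare f=(read d)=40 at depth 0
Step 4: declare c=(read c)=40 at depth 0
Step 5: declare d=31 at depth 0
Step 6: declare d=36 at depth 0
Step 7: declare d=47 at depth 0
Step 8: declare d=(read c)=40 at depth 0
Step 9: declare c=1 at depth 0
Visible at query point: c=1 d=40 f=40

Answer: 0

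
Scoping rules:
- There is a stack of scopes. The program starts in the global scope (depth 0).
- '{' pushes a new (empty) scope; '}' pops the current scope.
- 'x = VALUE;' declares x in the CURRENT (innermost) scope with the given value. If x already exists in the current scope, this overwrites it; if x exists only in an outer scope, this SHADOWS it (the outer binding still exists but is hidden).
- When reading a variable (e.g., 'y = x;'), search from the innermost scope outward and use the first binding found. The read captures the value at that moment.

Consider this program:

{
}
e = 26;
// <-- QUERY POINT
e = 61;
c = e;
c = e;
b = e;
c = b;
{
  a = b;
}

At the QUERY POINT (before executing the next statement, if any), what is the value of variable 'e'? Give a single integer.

Step 1: enter scope (depth=1)
Step 2: exit scope (depth=0)
Step 3: declare e=26 at depth 0
Visible at query point: e=26

Answer: 26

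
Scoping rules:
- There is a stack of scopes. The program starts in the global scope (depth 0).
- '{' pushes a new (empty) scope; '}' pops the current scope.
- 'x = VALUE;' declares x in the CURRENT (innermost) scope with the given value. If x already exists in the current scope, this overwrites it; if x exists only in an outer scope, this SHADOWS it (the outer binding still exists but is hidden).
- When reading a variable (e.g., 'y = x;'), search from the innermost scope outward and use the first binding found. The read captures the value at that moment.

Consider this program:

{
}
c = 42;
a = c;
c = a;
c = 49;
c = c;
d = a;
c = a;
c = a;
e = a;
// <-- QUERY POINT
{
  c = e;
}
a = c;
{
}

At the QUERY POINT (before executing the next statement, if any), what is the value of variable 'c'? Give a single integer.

Answer: 42

Derivation:
Step 1: enter scope (depth=1)
Step 2: exit scope (depth=0)
Step 3: declare c=42 at depth 0
Step 4: declare a=(read c)=42 at depth 0
Step 5: declare c=(read a)=42 at depth 0
Step 6: declare c=49 at depth 0
Step 7: declare c=(read c)=49 at depth 0
Step 8: declare d=(read a)=42 at depth 0
Step 9: declare c=(read a)=42 at depth 0
Step 10: declare c=(read a)=42 at depth 0
Step 11: declare e=(read a)=42 at depth 0
Visible at query point: a=42 c=42 d=42 e=42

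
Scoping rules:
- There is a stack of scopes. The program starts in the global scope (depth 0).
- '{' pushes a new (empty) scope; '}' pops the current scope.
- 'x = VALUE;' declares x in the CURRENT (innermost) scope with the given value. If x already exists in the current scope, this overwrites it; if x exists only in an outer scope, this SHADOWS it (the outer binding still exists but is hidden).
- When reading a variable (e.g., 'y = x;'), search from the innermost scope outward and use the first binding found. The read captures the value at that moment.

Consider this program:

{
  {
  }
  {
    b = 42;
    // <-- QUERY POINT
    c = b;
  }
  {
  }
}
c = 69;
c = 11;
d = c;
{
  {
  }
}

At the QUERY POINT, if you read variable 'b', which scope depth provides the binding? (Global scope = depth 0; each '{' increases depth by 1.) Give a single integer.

Step 1: enter scope (depth=1)
Step 2: enter scope (depth=2)
Step 3: exit scope (depth=1)
Step 4: enter scope (depth=2)
Step 5: declare b=42 at depth 2
Visible at query point: b=42

Answer: 2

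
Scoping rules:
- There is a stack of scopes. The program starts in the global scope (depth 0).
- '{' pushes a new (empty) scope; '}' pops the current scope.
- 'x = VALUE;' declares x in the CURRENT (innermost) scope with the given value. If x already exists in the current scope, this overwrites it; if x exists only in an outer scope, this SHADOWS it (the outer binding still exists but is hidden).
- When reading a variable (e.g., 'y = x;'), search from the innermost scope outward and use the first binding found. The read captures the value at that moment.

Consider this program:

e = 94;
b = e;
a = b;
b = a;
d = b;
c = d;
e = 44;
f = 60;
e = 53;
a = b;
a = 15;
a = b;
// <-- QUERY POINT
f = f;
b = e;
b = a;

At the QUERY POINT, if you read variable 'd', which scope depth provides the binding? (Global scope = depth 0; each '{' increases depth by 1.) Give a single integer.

Answer: 0

Derivation:
Step 1: declare e=94 at depth 0
Step 2: declare b=(read e)=94 at depth 0
Step 3: declare a=(read b)=94 at depth 0
Step 4: declare b=(read a)=94 at depth 0
Step 5: declare d=(read b)=94 at depth 0
Step 6: declare c=(read d)=94 at depth 0
Step 7: declare e=44 at depth 0
Step 8: declare f=60 at depth 0
Step 9: declare e=53 at depth 0
Step 10: declare a=(read b)=94 at depth 0
Step 11: declare a=15 at depth 0
Step 12: declare a=(read b)=94 at depth 0
Visible at query point: a=94 b=94 c=94 d=94 e=53 f=60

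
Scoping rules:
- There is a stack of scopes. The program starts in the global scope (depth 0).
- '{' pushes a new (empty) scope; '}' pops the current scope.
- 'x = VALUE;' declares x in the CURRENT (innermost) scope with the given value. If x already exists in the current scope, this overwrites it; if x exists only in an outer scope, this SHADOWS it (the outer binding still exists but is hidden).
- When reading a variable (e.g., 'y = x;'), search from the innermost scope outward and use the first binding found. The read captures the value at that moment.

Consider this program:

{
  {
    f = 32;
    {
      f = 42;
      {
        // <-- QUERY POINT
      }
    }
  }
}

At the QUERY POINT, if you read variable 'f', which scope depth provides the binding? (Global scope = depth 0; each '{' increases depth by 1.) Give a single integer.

Step 1: enter scope (depth=1)
Step 2: enter scope (depth=2)
Step 3: declare f=32 at depth 2
Step 4: enter scope (depth=3)
Step 5: declare f=42 at depth 3
Step 6: enter scope (depth=4)
Visible at query point: f=42

Answer: 3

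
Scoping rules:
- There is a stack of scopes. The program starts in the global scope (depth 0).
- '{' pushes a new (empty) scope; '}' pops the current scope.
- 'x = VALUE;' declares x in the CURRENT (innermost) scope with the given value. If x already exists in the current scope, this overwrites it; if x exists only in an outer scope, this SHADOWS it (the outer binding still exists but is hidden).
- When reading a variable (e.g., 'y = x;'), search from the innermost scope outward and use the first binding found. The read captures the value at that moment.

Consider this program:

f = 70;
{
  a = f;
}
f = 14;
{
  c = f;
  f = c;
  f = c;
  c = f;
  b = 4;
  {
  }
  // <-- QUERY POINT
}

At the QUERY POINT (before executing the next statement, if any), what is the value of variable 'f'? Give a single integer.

Step 1: declare f=70 at depth 0
Step 2: enter scope (depth=1)
Step 3: declare a=(read f)=70 at depth 1
Step 4: exit scope (depth=0)
Step 5: declare f=14 at depth 0
Step 6: enter scope (depth=1)
Step 7: declare c=(read f)=14 at depth 1
Step 8: declare f=(read c)=14 at depth 1
Step 9: declare f=(read c)=14 at depth 1
Step 10: declare c=(read f)=14 at depth 1
Step 11: declare b=4 at depth 1
Step 12: enter scope (depth=2)
Step 13: exit scope (depth=1)
Visible at query point: b=4 c=14 f=14

Answer: 14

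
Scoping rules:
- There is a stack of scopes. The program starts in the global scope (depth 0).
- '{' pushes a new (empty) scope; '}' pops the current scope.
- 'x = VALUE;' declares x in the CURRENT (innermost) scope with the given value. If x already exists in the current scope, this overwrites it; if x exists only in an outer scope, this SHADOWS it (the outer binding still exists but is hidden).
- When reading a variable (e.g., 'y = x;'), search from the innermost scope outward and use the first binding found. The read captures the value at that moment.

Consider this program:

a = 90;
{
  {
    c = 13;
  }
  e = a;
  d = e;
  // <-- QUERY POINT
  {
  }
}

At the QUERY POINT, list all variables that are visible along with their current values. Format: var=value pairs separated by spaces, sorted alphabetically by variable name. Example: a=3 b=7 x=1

Answer: a=90 d=90 e=90

Derivation:
Step 1: declare a=90 at depth 0
Step 2: enter scope (depth=1)
Step 3: enter scope (depth=2)
Step 4: declare c=13 at depth 2
Step 5: exit scope (depth=1)
Step 6: declare e=(read a)=90 at depth 1
Step 7: declare d=(read e)=90 at depth 1
Visible at query point: a=90 d=90 e=90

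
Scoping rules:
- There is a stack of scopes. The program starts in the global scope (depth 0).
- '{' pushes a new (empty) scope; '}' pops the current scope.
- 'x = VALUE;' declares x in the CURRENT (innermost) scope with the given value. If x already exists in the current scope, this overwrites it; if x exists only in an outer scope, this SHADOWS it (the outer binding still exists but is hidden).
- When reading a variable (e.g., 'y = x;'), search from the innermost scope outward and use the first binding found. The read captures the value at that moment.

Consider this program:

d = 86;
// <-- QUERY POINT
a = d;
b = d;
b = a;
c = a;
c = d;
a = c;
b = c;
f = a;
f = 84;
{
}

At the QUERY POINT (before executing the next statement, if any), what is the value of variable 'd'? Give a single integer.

Answer: 86

Derivation:
Step 1: declare d=86 at depth 0
Visible at query point: d=86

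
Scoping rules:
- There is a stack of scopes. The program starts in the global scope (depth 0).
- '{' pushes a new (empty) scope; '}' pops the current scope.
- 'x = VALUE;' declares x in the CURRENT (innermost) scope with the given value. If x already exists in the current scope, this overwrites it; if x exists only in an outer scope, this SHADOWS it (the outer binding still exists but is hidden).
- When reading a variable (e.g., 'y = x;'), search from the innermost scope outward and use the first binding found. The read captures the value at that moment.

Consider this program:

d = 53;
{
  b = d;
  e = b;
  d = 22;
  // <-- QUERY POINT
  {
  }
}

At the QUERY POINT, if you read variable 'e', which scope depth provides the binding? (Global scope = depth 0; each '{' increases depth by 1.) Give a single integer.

Answer: 1

Derivation:
Step 1: declare d=53 at depth 0
Step 2: enter scope (depth=1)
Step 3: declare b=(read d)=53 at depth 1
Step 4: declare e=(read b)=53 at depth 1
Step 5: declare d=22 at depth 1
Visible at query point: b=53 d=22 e=53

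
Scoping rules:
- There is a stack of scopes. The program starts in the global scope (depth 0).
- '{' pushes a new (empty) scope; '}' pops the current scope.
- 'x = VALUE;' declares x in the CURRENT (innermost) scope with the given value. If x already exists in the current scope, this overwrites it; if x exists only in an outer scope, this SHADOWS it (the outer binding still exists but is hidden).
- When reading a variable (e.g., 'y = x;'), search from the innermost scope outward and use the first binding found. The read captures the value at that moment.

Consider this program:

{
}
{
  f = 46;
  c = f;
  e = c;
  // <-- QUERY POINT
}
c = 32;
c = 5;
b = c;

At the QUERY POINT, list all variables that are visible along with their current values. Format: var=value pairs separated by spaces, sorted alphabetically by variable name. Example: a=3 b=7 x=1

Answer: c=46 e=46 f=46

Derivation:
Step 1: enter scope (depth=1)
Step 2: exit scope (depth=0)
Step 3: enter scope (depth=1)
Step 4: declare f=46 at depth 1
Step 5: declare c=(read f)=46 at depth 1
Step 6: declare e=(read c)=46 at depth 1
Visible at query point: c=46 e=46 f=46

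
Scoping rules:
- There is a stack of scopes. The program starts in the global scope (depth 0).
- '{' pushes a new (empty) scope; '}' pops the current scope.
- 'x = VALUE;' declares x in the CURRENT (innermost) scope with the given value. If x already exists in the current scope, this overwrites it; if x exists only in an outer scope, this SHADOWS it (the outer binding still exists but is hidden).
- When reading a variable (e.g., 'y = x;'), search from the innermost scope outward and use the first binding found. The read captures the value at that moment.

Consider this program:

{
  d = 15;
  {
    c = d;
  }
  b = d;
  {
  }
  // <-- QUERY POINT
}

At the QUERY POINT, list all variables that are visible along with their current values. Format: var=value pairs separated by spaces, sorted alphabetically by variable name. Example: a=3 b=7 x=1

Answer: b=15 d=15

Derivation:
Step 1: enter scope (depth=1)
Step 2: declare d=15 at depth 1
Step 3: enter scope (depth=2)
Step 4: declare c=(read d)=15 at depth 2
Step 5: exit scope (depth=1)
Step 6: declare b=(read d)=15 at depth 1
Step 7: enter scope (depth=2)
Step 8: exit scope (depth=1)
Visible at query point: b=15 d=15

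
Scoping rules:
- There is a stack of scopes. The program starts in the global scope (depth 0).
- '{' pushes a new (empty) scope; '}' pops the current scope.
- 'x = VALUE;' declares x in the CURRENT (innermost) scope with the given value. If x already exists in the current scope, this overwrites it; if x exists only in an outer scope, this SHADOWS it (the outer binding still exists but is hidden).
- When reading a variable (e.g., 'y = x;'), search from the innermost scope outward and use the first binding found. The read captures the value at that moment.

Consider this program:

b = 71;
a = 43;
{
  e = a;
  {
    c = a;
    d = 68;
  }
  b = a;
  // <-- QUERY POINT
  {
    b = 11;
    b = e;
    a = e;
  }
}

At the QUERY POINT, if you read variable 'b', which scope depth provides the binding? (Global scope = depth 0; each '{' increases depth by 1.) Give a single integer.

Step 1: declare b=71 at depth 0
Step 2: declare a=43 at depth 0
Step 3: enter scope (depth=1)
Step 4: declare e=(read a)=43 at depth 1
Step 5: enter scope (depth=2)
Step 6: declare c=(read a)=43 at depth 2
Step 7: declare d=68 at depth 2
Step 8: exit scope (depth=1)
Step 9: declare b=(read a)=43 at depth 1
Visible at query point: a=43 b=43 e=43

Answer: 1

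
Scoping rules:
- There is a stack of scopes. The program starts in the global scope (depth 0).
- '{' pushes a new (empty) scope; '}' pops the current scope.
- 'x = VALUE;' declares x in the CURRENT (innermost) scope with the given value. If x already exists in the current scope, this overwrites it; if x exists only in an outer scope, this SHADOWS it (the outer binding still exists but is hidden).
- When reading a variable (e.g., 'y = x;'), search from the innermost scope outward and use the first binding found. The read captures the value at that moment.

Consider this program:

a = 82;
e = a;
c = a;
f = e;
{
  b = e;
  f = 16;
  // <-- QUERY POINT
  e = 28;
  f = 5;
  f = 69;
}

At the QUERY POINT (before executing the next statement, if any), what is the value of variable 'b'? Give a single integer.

Step 1: declare a=82 at depth 0
Step 2: declare e=(read a)=82 at depth 0
Step 3: declare c=(read a)=82 at depth 0
Step 4: declare f=(read e)=82 at depth 0
Step 5: enter scope (depth=1)
Step 6: declare b=(read e)=82 at depth 1
Step 7: declare f=16 at depth 1
Visible at query point: a=82 b=82 c=82 e=82 f=16

Answer: 82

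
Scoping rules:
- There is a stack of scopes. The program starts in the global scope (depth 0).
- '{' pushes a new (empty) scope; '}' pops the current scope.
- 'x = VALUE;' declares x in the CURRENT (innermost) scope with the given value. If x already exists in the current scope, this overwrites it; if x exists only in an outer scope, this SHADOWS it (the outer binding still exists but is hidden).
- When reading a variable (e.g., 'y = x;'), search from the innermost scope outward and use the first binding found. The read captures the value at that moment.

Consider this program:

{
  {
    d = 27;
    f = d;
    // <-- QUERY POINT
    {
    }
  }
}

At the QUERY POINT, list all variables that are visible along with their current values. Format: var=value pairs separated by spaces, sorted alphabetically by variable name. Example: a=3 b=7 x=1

Answer: d=27 f=27

Derivation:
Step 1: enter scope (depth=1)
Step 2: enter scope (depth=2)
Step 3: declare d=27 at depth 2
Step 4: declare f=(read d)=27 at depth 2
Visible at query point: d=27 f=27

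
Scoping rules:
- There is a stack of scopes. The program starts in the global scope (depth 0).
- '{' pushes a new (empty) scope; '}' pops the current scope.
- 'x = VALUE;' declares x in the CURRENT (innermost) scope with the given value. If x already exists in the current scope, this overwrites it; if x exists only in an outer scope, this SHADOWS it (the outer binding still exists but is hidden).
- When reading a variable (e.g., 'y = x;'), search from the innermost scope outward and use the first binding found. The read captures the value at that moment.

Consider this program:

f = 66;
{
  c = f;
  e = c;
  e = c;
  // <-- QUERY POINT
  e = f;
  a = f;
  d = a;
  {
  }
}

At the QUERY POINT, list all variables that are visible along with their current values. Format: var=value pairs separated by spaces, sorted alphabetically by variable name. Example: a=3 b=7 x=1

Answer: c=66 e=66 f=66

Derivation:
Step 1: declare f=66 at depth 0
Step 2: enter scope (depth=1)
Step 3: declare c=(read f)=66 at depth 1
Step 4: declare e=(read c)=66 at depth 1
Step 5: declare e=(read c)=66 at depth 1
Visible at query point: c=66 e=66 f=66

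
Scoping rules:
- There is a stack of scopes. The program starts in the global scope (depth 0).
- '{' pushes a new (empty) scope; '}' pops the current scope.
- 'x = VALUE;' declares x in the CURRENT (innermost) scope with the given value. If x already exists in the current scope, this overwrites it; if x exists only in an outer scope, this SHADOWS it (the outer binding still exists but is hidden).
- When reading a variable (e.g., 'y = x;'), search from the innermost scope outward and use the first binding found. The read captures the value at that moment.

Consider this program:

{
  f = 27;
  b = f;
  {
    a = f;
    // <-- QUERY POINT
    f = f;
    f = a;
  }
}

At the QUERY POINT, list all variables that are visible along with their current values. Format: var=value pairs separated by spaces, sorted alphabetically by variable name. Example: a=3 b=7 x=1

Step 1: enter scope (depth=1)
Step 2: declare f=27 at depth 1
Step 3: declare b=(read f)=27 at depth 1
Step 4: enter scope (depth=2)
Step 5: declare a=(read f)=27 at depth 2
Visible at query point: a=27 b=27 f=27

Answer: a=27 b=27 f=27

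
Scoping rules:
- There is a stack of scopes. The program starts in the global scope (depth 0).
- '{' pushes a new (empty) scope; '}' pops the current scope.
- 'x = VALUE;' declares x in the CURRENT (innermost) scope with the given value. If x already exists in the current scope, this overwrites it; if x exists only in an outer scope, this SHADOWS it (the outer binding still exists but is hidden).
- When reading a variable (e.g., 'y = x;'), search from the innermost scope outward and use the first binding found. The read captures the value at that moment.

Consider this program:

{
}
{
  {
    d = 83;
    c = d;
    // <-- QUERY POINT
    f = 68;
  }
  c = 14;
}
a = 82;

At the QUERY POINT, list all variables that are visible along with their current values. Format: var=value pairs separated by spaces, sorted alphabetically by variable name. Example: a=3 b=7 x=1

Answer: c=83 d=83

Derivation:
Step 1: enter scope (depth=1)
Step 2: exit scope (depth=0)
Step 3: enter scope (depth=1)
Step 4: enter scope (depth=2)
Step 5: declare d=83 at depth 2
Step 6: declare c=(read d)=83 at depth 2
Visible at query point: c=83 d=83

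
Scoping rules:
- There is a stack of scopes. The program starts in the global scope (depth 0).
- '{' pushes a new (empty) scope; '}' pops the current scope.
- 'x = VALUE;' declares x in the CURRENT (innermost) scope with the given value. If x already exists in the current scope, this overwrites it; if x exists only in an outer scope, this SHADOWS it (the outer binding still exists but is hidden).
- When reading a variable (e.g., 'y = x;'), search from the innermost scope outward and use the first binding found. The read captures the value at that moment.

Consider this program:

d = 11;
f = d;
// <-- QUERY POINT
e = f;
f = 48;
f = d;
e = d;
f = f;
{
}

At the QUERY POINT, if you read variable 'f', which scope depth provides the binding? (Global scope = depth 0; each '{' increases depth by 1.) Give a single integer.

Answer: 0

Derivation:
Step 1: declare d=11 at depth 0
Step 2: declare f=(read d)=11 at depth 0
Visible at query point: d=11 f=11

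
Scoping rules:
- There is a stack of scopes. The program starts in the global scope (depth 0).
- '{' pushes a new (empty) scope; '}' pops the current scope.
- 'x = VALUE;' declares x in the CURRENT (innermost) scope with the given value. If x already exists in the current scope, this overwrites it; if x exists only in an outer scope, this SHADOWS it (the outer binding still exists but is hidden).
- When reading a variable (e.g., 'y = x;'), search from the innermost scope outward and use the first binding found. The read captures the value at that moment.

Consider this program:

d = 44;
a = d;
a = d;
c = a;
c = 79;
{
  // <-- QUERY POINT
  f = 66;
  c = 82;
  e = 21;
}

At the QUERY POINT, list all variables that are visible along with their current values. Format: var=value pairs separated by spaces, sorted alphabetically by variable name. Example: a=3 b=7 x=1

Step 1: declare d=44 at depth 0
Step 2: declare a=(read d)=44 at depth 0
Step 3: declare a=(read d)=44 at depth 0
Step 4: declare c=(read a)=44 at depth 0
Step 5: declare c=79 at depth 0
Step 6: enter scope (depth=1)
Visible at query point: a=44 c=79 d=44

Answer: a=44 c=79 d=44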